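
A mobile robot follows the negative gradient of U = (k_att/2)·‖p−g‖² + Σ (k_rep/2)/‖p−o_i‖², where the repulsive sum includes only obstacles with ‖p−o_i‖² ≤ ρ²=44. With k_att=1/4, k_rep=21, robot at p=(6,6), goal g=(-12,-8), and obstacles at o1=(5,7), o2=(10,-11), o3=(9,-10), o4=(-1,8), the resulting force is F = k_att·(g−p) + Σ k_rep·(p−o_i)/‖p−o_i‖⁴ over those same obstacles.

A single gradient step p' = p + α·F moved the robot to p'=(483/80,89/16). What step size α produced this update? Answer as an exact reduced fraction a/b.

α = 1/20

F_att = 1/4·(g−p) = 1/4·(-18,-14) = (-4.5000,-3.5000)
o1: d²=2 ≤ ρ²=44; F_rep = 21·(1,-1)/2² = (5.2500,-5.2500)
o2: d²=305 > ρ²=44 → inactive
o3: d²=265 > ρ²=44 → inactive
o4: d²=53 > ρ²=44 → inactive
F = F_att + ΣF_rep = (0.7500,-8.7500)
Δp = p'−p = (0.0375,-0.4375); α = Δx/Fx = (3/80) / (3/4) = 1/20
check: Δy/Fy = (-7/16) / (-35/4) = 1/20 ✓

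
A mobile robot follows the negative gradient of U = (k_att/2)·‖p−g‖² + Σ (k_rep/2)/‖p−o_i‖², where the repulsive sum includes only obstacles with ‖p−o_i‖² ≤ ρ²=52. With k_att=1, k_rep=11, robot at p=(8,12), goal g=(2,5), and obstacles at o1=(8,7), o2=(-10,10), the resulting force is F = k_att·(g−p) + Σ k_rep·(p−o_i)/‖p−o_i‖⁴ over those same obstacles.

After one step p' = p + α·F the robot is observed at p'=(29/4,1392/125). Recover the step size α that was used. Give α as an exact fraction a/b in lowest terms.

F_att = 1·(g−p) = 1·(-6,-7) = (-6.0000,-7.0000)
o1: d²=25 ≤ ρ²=52; F_rep = 11·(0,5)/25² = (0.0000,0.0880)
o2: d²=328 > ρ²=52 → inactive
F = F_att + ΣF_rep = (-6.0000,-6.9120)
Δp = p'−p = (-0.7500,-0.8640); α = Δx/Fx = (-3/4) / (-6) = 1/8
check: Δy/Fy = (-108/125) / (-864/125) = 1/8 ✓

α = 1/8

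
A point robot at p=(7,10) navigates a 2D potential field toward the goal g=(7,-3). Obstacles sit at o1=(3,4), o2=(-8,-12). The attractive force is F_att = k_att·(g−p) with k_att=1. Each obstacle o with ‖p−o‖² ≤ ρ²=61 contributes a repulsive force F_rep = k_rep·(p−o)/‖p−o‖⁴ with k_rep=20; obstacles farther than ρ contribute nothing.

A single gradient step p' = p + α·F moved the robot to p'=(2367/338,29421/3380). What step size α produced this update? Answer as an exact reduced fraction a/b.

F_att = 1·(g−p) = 1·(0,-13) = (0.0000,-13.0000)
o1: d²=52 ≤ ρ²=61; F_rep = 20·(4,6)/52² = (0.0296,0.0444)
o2: d²=709 > ρ²=61 → inactive
F = F_att + ΣF_rep = (0.0296,-12.9556)
Δp = p'−p = (0.0030,-1.2956); α = Δx/Fx = (1/338) / (5/169) = 1/10
check: Δy/Fy = (-4379/3380) / (-4379/338) = 1/10 ✓

α = 1/10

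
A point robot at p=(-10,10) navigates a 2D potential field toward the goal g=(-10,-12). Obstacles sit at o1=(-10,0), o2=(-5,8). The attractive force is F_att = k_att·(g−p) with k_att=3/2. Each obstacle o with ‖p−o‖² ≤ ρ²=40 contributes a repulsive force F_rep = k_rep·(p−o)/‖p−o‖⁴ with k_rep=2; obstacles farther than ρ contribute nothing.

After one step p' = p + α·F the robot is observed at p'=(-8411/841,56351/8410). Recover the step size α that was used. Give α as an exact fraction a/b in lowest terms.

F_att = 3/2·(g−p) = 3/2·(0,-22) = (0.0000,-33.0000)
o1: d²=100 > ρ²=40 → inactive
o2: d²=29 ≤ ρ²=40; F_rep = 2·(-5,2)/29² = (-0.0119,0.0048)
F = F_att + ΣF_rep = (-0.0119,-32.9952)
Δp = p'−p = (-0.0012,-3.2995); α = Δx/Fx = (-1/841) / (-10/841) = 1/10
check: Δy/Fy = (-27749/8410) / (-27749/841) = 1/10 ✓

α = 1/10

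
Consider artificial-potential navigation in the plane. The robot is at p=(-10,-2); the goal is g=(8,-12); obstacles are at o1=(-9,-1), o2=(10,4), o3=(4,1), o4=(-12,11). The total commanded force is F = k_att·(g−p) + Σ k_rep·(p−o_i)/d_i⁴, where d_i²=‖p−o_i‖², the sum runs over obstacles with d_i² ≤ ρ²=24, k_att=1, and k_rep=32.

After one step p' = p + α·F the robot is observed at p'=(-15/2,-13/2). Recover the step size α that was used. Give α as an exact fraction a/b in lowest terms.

F_att = 1·(g−p) = 1·(18,-10) = (18.0000,-10.0000)
o1: d²=2 ≤ ρ²=24; F_rep = 32·(-1,-1)/2² = (-8.0000,-8.0000)
o2: d²=436 > ρ²=24 → inactive
o3: d²=205 > ρ²=24 → inactive
o4: d²=173 > ρ²=24 → inactive
F = F_att + ΣF_rep = (10.0000,-18.0000)
Δp = p'−p = (2.5000,-4.5000); α = Δx/Fx = (5/2) / (10) = 1/4
check: Δy/Fy = (-9/2) / (-18) = 1/4 ✓

α = 1/4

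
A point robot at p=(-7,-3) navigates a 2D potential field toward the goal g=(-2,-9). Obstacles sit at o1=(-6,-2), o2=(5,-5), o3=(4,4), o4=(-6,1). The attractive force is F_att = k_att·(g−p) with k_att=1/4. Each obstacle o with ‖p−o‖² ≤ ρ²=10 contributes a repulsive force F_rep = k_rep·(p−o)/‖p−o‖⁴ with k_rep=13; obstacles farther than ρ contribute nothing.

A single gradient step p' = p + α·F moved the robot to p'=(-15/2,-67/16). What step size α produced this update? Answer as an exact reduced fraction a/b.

α = 1/4

F_att = 1/4·(g−p) = 1/4·(5,-6) = (1.2500,-1.5000)
o1: d²=2 ≤ ρ²=10; F_rep = 13·(-1,-1)/2² = (-3.2500,-3.2500)
o2: d²=148 > ρ²=10 → inactive
o3: d²=170 > ρ²=10 → inactive
o4: d²=17 > ρ²=10 → inactive
F = F_att + ΣF_rep = (-2.0000,-4.7500)
Δp = p'−p = (-0.5000,-1.1875); α = Δx/Fx = (-1/2) / (-2) = 1/4
check: Δy/Fy = (-19/16) / (-19/4) = 1/4 ✓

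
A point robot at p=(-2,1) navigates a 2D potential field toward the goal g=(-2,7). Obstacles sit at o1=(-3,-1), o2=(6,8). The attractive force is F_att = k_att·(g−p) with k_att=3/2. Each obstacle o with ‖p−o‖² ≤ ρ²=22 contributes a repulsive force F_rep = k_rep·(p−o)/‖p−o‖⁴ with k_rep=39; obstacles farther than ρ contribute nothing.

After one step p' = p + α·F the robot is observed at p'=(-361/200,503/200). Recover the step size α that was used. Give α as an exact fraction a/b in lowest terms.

F_att = 3/2·(g−p) = 3/2·(0,6) = (0.0000,9.0000)
o1: d²=5 ≤ ρ²=22; F_rep = 39·(1,2)/5² = (1.5600,3.1200)
o2: d²=113 > ρ²=22 → inactive
F = F_att + ΣF_rep = (1.5600,12.1200)
Δp = p'−p = (0.1950,1.5150); α = Δx/Fx = (39/200) / (39/25) = 1/8
check: Δy/Fy = (303/200) / (303/25) = 1/8 ✓

α = 1/8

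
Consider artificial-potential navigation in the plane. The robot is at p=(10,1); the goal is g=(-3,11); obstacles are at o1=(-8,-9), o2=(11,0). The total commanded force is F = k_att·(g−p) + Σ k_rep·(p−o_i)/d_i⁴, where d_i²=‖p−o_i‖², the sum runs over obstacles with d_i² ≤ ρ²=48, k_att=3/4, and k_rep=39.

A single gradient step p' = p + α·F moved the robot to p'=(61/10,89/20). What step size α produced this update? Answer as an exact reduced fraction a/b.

F_att = 3/4·(g−p) = 3/4·(-13,10) = (-9.7500,7.5000)
o1: d²=424 > ρ²=48 → inactive
o2: d²=2 ≤ ρ²=48; F_rep = 39·(-1,1)/2² = (-9.7500,9.7500)
F = F_att + ΣF_rep = (-19.5000,17.2500)
Δp = p'−p = (-3.9000,3.4500); α = Δx/Fx = (-39/10) / (-39/2) = 1/5
check: Δy/Fy = (69/20) / (69/4) = 1/5 ✓

α = 1/5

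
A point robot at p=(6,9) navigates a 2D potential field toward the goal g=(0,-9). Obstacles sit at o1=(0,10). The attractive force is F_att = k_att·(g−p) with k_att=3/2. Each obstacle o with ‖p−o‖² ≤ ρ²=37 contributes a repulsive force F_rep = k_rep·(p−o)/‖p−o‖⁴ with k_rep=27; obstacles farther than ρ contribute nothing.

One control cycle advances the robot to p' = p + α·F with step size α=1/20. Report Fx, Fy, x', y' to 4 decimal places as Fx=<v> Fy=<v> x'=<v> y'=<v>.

Fx=-8.8817 Fy=-27.0197 x'=5.5559 y'=7.6490

F_att = 3/2·(g−p) = 3/2·(-6,-18) = (-9.0000,-27.0000)
o1: d²=37 ≤ ρ²=37; F_rep = 27·(6,-1)/37² = (0.1183,-0.0197)
F = F_att + ΣF_rep = (-8.8817,-27.0197)
p' = p + 1/20·F = (5.5559,7.6490)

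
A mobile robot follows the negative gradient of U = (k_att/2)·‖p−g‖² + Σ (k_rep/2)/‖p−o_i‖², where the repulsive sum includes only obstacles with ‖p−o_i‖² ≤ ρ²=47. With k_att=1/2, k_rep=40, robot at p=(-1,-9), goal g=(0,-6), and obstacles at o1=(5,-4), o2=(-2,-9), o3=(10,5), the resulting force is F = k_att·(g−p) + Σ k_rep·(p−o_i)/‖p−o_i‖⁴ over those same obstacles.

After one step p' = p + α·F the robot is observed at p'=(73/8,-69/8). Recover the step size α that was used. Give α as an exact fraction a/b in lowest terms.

F_att = 1/2·(g−p) = 1/2·(1,3) = (0.5000,1.5000)
o1: d²=61 > ρ²=47 → inactive
o2: d²=1 ≤ ρ²=47; F_rep = 40·(1,0)/1² = (40.0000,0.0000)
o3: d²=317 > ρ²=47 → inactive
F = F_att + ΣF_rep = (40.5000,1.5000)
Δp = p'−p = (10.1250,0.3750); α = Δx/Fx = (81/8) / (81/2) = 1/4
check: Δy/Fy = (3/8) / (3/2) = 1/4 ✓

α = 1/4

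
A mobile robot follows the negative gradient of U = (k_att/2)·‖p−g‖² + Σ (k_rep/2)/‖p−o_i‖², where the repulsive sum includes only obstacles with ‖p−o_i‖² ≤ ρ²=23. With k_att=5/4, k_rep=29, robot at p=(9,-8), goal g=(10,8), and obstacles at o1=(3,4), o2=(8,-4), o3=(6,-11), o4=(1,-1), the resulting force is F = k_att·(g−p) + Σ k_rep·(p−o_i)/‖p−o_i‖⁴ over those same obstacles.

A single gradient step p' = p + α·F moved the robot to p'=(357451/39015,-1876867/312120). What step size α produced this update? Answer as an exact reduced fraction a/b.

F_att = 5/4·(g−p) = 5/4·(1,16) = (1.2500,20.0000)
o1: d²=180 > ρ²=23 → inactive
o2: d²=17 ≤ ρ²=23; F_rep = 29·(1,-4)/17² = (0.1003,-0.4014)
o3: d²=18 ≤ ρ²=23; F_rep = 29·(3,3)/18² = (0.2685,0.2685)
o4: d²=113 > ρ²=23 → inactive
F = F_att + ΣF_rep = (1.6189,19.8671)
Δp = p'−p = (0.1619,1.9867); α = Δx/Fx = (6316/39015) / (12632/7803) = 1/10
check: Δy/Fy = (620093/312120) / (620093/31212) = 1/10 ✓

α = 1/10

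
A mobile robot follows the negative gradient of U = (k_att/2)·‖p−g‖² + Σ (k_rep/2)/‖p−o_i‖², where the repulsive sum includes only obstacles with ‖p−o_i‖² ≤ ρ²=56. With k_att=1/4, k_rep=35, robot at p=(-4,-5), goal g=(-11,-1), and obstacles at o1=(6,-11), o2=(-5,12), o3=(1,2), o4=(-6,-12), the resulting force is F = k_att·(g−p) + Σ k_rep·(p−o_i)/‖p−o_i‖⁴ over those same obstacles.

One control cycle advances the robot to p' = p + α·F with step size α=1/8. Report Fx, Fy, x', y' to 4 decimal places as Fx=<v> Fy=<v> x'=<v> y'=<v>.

F_att = 1/4·(g−p) = 1/4·(-7,4) = (-1.7500,1.0000)
o1: d²=136 > ρ²=56 → inactive
o2: d²=290 > ρ²=56 → inactive
o3: d²=74 > ρ²=56 → inactive
o4: d²=53 ≤ ρ²=56; F_rep = 35·(2,7)/53² = (0.0249,0.0872)
F = F_att + ΣF_rep = (-1.7251,1.0872)
p' = p + 1/8·F = (-4.2156,-4.8641)

Fx=-1.7251 Fy=1.0872 x'=-4.2156 y'=-4.8641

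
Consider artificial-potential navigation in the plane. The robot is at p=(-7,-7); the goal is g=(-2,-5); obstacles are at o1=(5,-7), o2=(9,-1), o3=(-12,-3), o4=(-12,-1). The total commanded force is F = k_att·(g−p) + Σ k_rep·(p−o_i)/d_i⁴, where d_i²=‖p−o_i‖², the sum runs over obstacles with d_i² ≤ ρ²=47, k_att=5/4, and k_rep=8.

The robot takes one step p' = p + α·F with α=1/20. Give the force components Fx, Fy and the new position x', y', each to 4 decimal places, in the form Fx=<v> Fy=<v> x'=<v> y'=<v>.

F_att = 5/4·(g−p) = 5/4·(5,2) = (6.2500,2.5000)
o1: d²=144 > ρ²=47 → inactive
o2: d²=292 > ρ²=47 → inactive
o3: d²=41 ≤ ρ²=47; F_rep = 8·(5,-4)/41² = (0.0238,-0.0190)
o4: d²=61 > ρ²=47 → inactive
F = F_att + ΣF_rep = (6.2738,2.4810)
p' = p + 1/20·F = (-6.6863,-6.8760)

Fx=6.2738 Fy=2.4810 x'=-6.6863 y'=-6.8760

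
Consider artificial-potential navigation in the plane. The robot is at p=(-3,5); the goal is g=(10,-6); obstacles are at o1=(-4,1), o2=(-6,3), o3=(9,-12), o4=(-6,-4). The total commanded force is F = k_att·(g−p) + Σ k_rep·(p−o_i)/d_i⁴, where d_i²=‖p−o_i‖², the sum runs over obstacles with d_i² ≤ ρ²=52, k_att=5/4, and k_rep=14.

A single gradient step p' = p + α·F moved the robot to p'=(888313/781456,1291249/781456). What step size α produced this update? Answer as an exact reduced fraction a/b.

α = 1/4

F_att = 5/4·(g−p) = 5/4·(13,-11) = (16.2500,-13.7500)
o1: d²=17 ≤ ρ²=52; F_rep = 14·(1,4)/17² = (0.0484,0.1938)
o2: d²=13 ≤ ρ²=52; F_rep = 14·(3,2)/13² = (0.2485,0.1657)
o3: d²=433 > ρ²=52 → inactive
o4: d²=90 > ρ²=52 → inactive
F = F_att + ΣF_rep = (16.5470,-13.3905)
Δp = p'−p = (4.1367,-3.3476); α = Δx/Fx = (3232681/781456) / (3232681/195364) = 1/4
check: Δy/Fy = (-2616031/781456) / (-2616031/195364) = 1/4 ✓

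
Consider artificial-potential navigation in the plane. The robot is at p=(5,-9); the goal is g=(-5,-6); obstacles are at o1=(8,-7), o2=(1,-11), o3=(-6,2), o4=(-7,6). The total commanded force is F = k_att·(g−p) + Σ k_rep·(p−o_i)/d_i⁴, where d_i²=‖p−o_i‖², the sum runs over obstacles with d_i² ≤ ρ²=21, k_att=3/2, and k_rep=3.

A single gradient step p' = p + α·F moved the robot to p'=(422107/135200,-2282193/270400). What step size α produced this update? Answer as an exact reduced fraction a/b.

F_att = 3/2·(g−p) = 3/2·(-10,3) = (-15.0000,4.5000)
o1: d²=13 ≤ ρ²=21; F_rep = 3·(-3,-2)/13² = (-0.0533,-0.0355)
o2: d²=20 ≤ ρ²=21; F_rep = 3·(4,2)/20² = (0.0300,0.0150)
o3: d²=242 > ρ²=21 → inactive
o4: d²=369 > ρ²=21 → inactive
F = F_att + ΣF_rep = (-15.0233,4.4795)
Δp = p'−p = (-1.8779,0.5599); α = Δx/Fx = (-253893/135200) / (-253893/16900) = 1/8
check: Δy/Fy = (151407/270400) / (151407/33800) = 1/8 ✓

α = 1/8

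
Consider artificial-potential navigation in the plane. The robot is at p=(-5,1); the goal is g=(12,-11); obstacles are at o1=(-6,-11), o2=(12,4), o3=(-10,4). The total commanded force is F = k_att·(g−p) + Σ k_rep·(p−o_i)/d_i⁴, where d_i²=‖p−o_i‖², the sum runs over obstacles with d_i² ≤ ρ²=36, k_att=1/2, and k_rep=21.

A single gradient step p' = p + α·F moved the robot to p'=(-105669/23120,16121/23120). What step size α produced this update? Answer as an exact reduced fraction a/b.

α = 1/20

F_att = 1/2·(g−p) = 1/2·(17,-12) = (8.5000,-6.0000)
o1: d²=145 > ρ²=36 → inactive
o2: d²=298 > ρ²=36 → inactive
o3: d²=34 ≤ ρ²=36; F_rep = 21·(5,-3)/34² = (0.0908,-0.0545)
F = F_att + ΣF_rep = (8.5908,-6.0545)
Δp = p'−p = (0.4295,-0.3027); α = Δx/Fx = (9931/23120) / (9931/1156) = 1/20
check: Δy/Fy = (-6999/23120) / (-6999/1156) = 1/20 ✓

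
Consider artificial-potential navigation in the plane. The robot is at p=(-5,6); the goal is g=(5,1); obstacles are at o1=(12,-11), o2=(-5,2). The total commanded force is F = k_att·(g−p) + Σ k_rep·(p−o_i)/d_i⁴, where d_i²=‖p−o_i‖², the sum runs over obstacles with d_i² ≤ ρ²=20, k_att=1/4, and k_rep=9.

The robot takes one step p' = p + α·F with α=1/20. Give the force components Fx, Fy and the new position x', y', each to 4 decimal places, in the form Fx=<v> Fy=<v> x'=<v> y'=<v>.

Fx=2.5000 Fy=-1.1094 x'=-4.8750 y'=5.9445

F_att = 1/4·(g−p) = 1/4·(10,-5) = (2.5000,-1.2500)
o1: d²=578 > ρ²=20 → inactive
o2: d²=16 ≤ ρ²=20; F_rep = 9·(0,4)/16² = (0.0000,0.1406)
F = F_att + ΣF_rep = (2.5000,-1.1094)
p' = p + 1/20·F = (-4.8750,5.9445)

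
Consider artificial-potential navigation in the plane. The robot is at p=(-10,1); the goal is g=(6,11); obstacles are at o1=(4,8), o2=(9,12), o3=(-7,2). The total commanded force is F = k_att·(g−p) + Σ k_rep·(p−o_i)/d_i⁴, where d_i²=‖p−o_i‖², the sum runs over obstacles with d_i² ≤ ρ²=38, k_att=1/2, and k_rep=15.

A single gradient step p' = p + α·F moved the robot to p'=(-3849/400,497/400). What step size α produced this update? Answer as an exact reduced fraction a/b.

F_att = 1/2·(g−p) = 1/2·(16,10) = (8.0000,5.0000)
o1: d²=245 > ρ²=38 → inactive
o2: d²=482 > ρ²=38 → inactive
o3: d²=10 ≤ ρ²=38; F_rep = 15·(-3,-1)/10² = (-0.4500,-0.1500)
F = F_att + ΣF_rep = (7.5500,4.8500)
Δp = p'−p = (0.3775,0.2425); α = Δx/Fx = (151/400) / (151/20) = 1/20
check: Δy/Fy = (97/400) / (97/20) = 1/20 ✓

α = 1/20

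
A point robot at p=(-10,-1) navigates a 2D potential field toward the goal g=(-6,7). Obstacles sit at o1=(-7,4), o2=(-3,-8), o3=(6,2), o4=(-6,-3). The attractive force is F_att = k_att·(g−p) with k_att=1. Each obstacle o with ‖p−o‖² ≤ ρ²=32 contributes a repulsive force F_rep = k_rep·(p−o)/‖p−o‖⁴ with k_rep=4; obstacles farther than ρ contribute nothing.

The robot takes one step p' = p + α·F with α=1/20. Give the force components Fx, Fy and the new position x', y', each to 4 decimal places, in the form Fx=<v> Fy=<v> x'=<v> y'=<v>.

Fx=3.9600 Fy=8.0200 x'=-9.8020 y'=-0.5990

F_att = 1·(g−p) = 1·(4,8) = (4.0000,8.0000)
o1: d²=34 > ρ²=32 → inactive
o2: d²=98 > ρ²=32 → inactive
o3: d²=265 > ρ²=32 → inactive
o4: d²=20 ≤ ρ²=32; F_rep = 4·(-4,2)/20² = (-0.0400,0.0200)
F = F_att + ΣF_rep = (3.9600,8.0200)
p' = p + 1/20·F = (-9.8020,-0.5990)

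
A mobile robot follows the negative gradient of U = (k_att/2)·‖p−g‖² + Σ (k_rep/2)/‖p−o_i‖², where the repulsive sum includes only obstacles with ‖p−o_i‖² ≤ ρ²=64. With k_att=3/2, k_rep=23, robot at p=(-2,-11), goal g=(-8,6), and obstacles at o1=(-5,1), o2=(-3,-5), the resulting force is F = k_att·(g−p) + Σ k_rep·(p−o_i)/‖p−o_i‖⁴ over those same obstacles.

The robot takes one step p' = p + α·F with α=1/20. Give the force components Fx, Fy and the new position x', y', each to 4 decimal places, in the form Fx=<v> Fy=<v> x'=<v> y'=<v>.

Fx=-8.9832 Fy=25.3992 x'=-2.4492 y'=-9.7300

F_att = 3/2·(g−p) = 3/2·(-6,17) = (-9.0000,25.5000)
o1: d²=153 > ρ²=64 → inactive
o2: d²=37 ≤ ρ²=64; F_rep = 23·(1,-6)/37² = (0.0168,-0.1008)
F = F_att + ΣF_rep = (-8.9832,25.3992)
p' = p + 1/20·F = (-2.4492,-9.7300)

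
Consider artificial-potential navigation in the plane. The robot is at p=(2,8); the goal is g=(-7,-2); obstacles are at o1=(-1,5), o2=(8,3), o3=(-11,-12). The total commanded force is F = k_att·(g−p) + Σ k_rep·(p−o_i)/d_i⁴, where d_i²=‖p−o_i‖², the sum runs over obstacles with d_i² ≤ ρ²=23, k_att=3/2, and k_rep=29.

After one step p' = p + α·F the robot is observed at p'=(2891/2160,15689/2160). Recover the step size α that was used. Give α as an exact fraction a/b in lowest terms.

α = 1/20

F_att = 3/2·(g−p) = 3/2·(-9,-10) = (-13.5000,-15.0000)
o1: d²=18 ≤ ρ²=23; F_rep = 29·(3,3)/18² = (0.2685,0.2685)
o2: d²=61 > ρ²=23 → inactive
o3: d²=569 > ρ²=23 → inactive
F = F_att + ΣF_rep = (-13.2315,-14.7315)
Δp = p'−p = (-0.6616,-0.7366); α = Δx/Fx = (-1429/2160) / (-1429/108) = 1/20
check: Δy/Fy = (-1591/2160) / (-1591/108) = 1/20 ✓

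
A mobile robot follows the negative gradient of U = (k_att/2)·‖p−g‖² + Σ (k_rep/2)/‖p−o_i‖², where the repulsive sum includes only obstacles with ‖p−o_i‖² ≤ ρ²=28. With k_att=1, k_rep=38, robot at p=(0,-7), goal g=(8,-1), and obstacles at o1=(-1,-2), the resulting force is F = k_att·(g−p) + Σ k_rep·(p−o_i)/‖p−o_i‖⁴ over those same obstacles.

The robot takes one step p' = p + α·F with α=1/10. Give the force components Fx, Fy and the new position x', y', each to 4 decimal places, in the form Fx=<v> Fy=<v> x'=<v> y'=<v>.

F_att = 1·(g−p) = 1·(8,6) = (8.0000,6.0000)
o1: d²=26 ≤ ρ²=28; F_rep = 38·(1,-5)/26² = (0.0562,-0.2811)
F = F_att + ΣF_rep = (8.0562,5.7189)
p' = p + 1/10·F = (0.8056,-6.4281)

Fx=8.0562 Fy=5.7189 x'=0.8056 y'=-6.4281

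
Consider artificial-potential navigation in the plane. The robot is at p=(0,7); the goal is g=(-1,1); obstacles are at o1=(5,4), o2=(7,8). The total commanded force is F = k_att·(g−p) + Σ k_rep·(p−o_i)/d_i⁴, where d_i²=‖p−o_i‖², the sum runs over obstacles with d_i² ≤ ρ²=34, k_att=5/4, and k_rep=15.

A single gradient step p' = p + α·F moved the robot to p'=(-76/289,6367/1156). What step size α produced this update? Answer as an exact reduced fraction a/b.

F_att = 5/4·(g−p) = 5/4·(-1,-6) = (-1.2500,-7.5000)
o1: d²=34 ≤ ρ²=34; F_rep = 15·(-5,3)/34² = (-0.0649,0.0389)
o2: d²=50 > ρ²=34 → inactive
F = F_att + ΣF_rep = (-1.3149,-7.4611)
Δp = p'−p = (-0.2630,-1.4922); α = Δx/Fx = (-76/289) / (-380/289) = 1/5
check: Δy/Fy = (-1725/1156) / (-8625/1156) = 1/5 ✓

α = 1/5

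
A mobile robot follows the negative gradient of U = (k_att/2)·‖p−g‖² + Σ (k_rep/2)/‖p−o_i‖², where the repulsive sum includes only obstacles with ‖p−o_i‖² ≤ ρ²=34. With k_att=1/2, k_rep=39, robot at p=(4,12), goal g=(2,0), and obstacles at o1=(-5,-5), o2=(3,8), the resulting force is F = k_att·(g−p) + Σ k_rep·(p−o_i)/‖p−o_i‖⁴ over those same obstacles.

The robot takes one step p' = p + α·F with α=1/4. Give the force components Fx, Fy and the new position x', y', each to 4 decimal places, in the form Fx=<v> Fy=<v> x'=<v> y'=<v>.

F_att = 1/2·(g−p) = 1/2·(-2,-12) = (-1.0000,-6.0000)
o1: d²=370 > ρ²=34 → inactive
o2: d²=17 ≤ ρ²=34; F_rep = 39·(1,4)/17² = (0.1349,0.5398)
F = F_att + ΣF_rep = (-0.8651,-5.4602)
p' = p + 1/4·F = (3.7837,10.6349)

Fx=-0.8651 Fy=-5.4602 x'=3.7837 y'=10.6349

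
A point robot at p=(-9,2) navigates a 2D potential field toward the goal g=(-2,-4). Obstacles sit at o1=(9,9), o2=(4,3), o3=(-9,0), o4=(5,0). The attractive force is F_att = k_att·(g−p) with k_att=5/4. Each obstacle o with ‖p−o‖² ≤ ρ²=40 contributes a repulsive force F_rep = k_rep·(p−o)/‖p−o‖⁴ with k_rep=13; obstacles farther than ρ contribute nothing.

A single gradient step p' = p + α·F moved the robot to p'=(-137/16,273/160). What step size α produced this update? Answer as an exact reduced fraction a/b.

α = 1/20

F_att = 5/4·(g−p) = 5/4·(7,-6) = (8.7500,-7.5000)
o1: d²=373 > ρ²=40 → inactive
o2: d²=170 > ρ²=40 → inactive
o3: d²=4 ≤ ρ²=40; F_rep = 13·(0,2)/4² = (0.0000,1.6250)
o4: d²=200 > ρ²=40 → inactive
F = F_att + ΣF_rep = (8.7500,-5.8750)
Δp = p'−p = (0.4375,-0.2938); α = Δx/Fx = (7/16) / (35/4) = 1/20
check: Δy/Fy = (-47/160) / (-47/8) = 1/20 ✓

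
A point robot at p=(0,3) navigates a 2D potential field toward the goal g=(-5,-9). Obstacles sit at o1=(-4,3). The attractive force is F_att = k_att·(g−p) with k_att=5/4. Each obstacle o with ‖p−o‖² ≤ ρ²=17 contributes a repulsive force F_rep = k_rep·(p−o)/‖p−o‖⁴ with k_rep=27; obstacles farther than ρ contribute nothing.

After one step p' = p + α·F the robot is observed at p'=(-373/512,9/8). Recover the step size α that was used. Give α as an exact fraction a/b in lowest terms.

F_att = 5/4·(g−p) = 5/4·(-5,-12) = (-6.2500,-15.0000)
o1: d²=16 ≤ ρ²=17; F_rep = 27·(4,0)/16² = (0.4219,0.0000)
F = F_att + ΣF_rep = (-5.8281,-15.0000)
Δp = p'−p = (-0.7285,-1.8750); α = Δx/Fx = (-373/512) / (-373/64) = 1/8
check: Δy/Fy = (-15/8) / (-15) = 1/8 ✓

α = 1/8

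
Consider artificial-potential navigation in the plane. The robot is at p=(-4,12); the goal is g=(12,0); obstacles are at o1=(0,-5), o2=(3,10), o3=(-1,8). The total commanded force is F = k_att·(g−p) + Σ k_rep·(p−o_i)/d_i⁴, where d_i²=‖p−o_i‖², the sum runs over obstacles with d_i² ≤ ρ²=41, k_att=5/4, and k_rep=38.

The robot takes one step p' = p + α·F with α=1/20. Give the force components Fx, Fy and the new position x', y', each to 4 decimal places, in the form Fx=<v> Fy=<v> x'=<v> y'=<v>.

Fx=19.8176 Fy=-14.7568 x'=-3.0091 y'=11.2622

F_att = 5/4·(g−p) = 5/4·(16,-12) = (20.0000,-15.0000)
o1: d²=305 > ρ²=41 → inactive
o2: d²=53 > ρ²=41 → inactive
o3: d²=25 ≤ ρ²=41; F_rep = 38·(-3,4)/25² = (-0.1824,0.2432)
F = F_att + ΣF_rep = (19.8176,-14.7568)
p' = p + 1/20·F = (-3.0091,11.2622)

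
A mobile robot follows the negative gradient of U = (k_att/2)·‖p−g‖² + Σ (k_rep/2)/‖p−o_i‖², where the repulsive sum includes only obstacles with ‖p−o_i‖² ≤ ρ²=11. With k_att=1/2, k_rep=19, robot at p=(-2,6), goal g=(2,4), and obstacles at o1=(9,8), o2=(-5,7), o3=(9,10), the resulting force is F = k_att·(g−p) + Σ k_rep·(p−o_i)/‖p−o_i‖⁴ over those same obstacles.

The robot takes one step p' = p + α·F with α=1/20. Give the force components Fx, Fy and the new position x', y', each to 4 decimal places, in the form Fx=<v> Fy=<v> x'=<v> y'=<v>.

F_att = 1/2·(g−p) = 1/2·(4,-2) = (2.0000,-1.0000)
o1: d²=125 > ρ²=11 → inactive
o2: d²=10 ≤ ρ²=11; F_rep = 19·(3,-1)/10² = (0.5700,-0.1900)
o3: d²=137 > ρ²=11 → inactive
F = F_att + ΣF_rep = (2.5700,-1.1900)
p' = p + 1/20·F = (-1.8715,5.9405)

Fx=2.5700 Fy=-1.1900 x'=-1.8715 y'=5.9405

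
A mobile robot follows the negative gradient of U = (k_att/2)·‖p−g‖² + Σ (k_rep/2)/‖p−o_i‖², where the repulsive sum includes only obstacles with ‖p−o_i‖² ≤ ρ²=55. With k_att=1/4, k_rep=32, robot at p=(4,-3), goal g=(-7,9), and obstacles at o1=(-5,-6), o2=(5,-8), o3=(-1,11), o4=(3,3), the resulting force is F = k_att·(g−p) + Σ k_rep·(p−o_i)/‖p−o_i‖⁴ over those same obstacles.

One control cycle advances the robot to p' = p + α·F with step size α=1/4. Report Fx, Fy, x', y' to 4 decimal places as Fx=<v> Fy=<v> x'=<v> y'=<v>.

Fx=-2.7740 Fy=3.0964 x'=3.3065 y'=-2.2259

F_att = 1/4·(g−p) = 1/4·(-11,12) = (-2.7500,3.0000)
o1: d²=90 > ρ²=55 → inactive
o2: d²=26 ≤ ρ²=55; F_rep = 32·(-1,5)/26² = (-0.0473,0.2367)
o3: d²=221 > ρ²=55 → inactive
o4: d²=37 ≤ ρ²=55; F_rep = 32·(1,-6)/37² = (0.0234,-0.1402)
F = F_att + ΣF_rep = (-2.7740,3.0964)
p' = p + 1/4·F = (3.3065,-2.2259)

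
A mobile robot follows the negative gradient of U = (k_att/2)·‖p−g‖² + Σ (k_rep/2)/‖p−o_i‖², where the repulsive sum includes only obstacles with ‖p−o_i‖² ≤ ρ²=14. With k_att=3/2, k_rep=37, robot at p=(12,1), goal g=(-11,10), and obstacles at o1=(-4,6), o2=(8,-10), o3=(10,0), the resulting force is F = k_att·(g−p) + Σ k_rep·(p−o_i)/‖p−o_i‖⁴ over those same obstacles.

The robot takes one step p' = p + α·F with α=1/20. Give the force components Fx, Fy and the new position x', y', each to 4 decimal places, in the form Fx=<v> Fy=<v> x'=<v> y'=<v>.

F_att = 3/2·(g−p) = 3/2·(-23,9) = (-34.5000,13.5000)
o1: d²=281 > ρ²=14 → inactive
o2: d²=137 > ρ²=14 → inactive
o3: d²=5 ≤ ρ²=14; F_rep = 37·(2,1)/5² = (2.9600,1.4800)
F = F_att + ΣF_rep = (-31.5400,14.9800)
p' = p + 1/20·F = (10.4230,1.7490)

Fx=-31.5400 Fy=14.9800 x'=10.4230 y'=1.7490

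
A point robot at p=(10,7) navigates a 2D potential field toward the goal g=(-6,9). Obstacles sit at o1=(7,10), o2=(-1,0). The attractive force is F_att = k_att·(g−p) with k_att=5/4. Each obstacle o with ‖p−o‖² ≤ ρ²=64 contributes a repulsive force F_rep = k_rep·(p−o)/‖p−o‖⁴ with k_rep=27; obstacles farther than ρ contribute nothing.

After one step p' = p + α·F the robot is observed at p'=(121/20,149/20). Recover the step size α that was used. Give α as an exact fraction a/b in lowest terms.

F_att = 5/4·(g−p) = 5/4·(-16,2) = (-20.0000,2.5000)
o1: d²=18 ≤ ρ²=64; F_rep = 27·(3,-3)/18² = (0.2500,-0.2500)
o2: d²=170 > ρ²=64 → inactive
F = F_att + ΣF_rep = (-19.7500,2.2500)
Δp = p'−p = (-3.9500,0.4500); α = Δx/Fx = (-79/20) / (-79/4) = 1/5
check: Δy/Fy = (9/20) / (9/4) = 1/5 ✓

α = 1/5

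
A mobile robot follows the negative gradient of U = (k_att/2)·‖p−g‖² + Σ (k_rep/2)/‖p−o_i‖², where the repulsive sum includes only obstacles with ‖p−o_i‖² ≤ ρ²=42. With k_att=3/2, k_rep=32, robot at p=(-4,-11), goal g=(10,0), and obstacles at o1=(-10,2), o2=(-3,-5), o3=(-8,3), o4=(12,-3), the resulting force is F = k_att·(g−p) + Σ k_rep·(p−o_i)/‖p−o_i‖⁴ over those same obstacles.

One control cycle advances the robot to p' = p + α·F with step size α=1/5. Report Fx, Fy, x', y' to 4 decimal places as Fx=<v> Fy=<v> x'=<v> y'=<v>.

F_att = 3/2·(g−p) = 3/2·(14,11) = (21.0000,16.5000)
o1: d²=205 > ρ²=42 → inactive
o2: d²=37 ≤ ρ²=42; F_rep = 32·(-1,-6)/37² = (-0.0234,-0.1402)
o3: d²=212 > ρ²=42 → inactive
o4: d²=320 > ρ²=42 → inactive
F = F_att + ΣF_rep = (20.9766,16.3598)
p' = p + 1/5·F = (0.1953,-7.7280)

Fx=20.9766 Fy=16.3598 x'=0.1953 y'=-7.7280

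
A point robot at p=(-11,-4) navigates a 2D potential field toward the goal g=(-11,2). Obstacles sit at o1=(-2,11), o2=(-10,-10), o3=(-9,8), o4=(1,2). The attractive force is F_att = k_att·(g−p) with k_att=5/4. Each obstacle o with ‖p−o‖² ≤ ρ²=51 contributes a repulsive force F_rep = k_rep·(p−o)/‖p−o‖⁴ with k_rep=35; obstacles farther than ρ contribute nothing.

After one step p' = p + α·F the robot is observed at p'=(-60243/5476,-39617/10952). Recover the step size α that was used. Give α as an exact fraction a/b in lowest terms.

F_att = 5/4·(g−p) = 5/4·(0,6) = (0.0000,7.5000)
o1: d²=306 > ρ²=51 → inactive
o2: d²=37 ≤ ρ²=51; F_rep = 35·(-1,6)/37² = (-0.0256,0.1534)
o3: d²=148 > ρ²=51 → inactive
o4: d²=180 > ρ²=51 → inactive
F = F_att + ΣF_rep = (-0.0256,7.6534)
Δp = p'−p = (-0.0013,0.3827); α = Δx/Fx = (-7/5476) / (-35/1369) = 1/20
check: Δy/Fy = (4191/10952) / (20955/2738) = 1/20 ✓

α = 1/20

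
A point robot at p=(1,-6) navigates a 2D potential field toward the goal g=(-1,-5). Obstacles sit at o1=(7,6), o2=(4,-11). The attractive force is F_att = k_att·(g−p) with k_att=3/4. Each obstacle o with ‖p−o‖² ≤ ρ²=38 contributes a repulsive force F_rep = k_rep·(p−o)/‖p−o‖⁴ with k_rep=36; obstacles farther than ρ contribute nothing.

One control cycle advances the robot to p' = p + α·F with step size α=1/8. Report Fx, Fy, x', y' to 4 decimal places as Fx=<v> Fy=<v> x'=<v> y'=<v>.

F_att = 3/4·(g−p) = 3/4·(-2,1) = (-1.5000,0.7500)
o1: d²=180 > ρ²=38 → inactive
o2: d²=34 ≤ ρ²=38; F_rep = 36·(-3,5)/34² = (-0.0934,0.1557)
F = F_att + ΣF_rep = (-1.5934,0.9057)
p' = p + 1/8·F = (0.8008,-5.8868)

Fx=-1.5934 Fy=0.9057 x'=0.8008 y'=-5.8868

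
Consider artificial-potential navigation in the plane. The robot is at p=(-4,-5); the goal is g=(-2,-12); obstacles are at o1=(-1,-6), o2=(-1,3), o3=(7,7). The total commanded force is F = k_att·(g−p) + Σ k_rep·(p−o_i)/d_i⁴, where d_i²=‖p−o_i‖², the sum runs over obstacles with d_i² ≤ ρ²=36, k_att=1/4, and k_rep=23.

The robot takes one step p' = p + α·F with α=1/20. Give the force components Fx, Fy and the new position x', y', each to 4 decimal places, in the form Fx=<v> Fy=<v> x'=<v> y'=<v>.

F_att = 1/4·(g−p) = 1/4·(2,-7) = (0.5000,-1.7500)
o1: d²=10 ≤ ρ²=36; F_rep = 23·(-3,1)/10² = (-0.6900,0.2300)
o2: d²=73 > ρ²=36 → inactive
o3: d²=265 > ρ²=36 → inactive
F = F_att + ΣF_rep = (-0.1900,-1.5200)
p' = p + 1/20·F = (-4.0095,-5.0760)

Fx=-0.1900 Fy=-1.5200 x'=-4.0095 y'=-5.0760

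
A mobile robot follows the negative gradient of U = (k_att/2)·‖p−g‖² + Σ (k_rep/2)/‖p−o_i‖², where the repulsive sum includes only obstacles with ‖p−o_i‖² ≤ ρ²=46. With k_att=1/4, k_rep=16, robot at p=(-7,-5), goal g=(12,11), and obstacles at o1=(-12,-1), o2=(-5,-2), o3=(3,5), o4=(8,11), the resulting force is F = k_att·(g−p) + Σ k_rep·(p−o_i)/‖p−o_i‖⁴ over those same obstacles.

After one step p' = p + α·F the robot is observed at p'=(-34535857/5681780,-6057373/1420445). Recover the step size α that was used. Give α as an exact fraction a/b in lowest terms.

α = 1/5

F_att = 1/4·(g−p) = 1/4·(19,16) = (4.7500,4.0000)
o1: d²=41 ≤ ρ²=46; F_rep = 16·(5,-4)/41² = (0.0476,-0.0381)
o2: d²=13 ≤ ρ²=46; F_rep = 16·(-2,-3)/13² = (-0.1893,-0.2840)
o3: d²=200 > ρ²=46 → inactive
o4: d²=481 > ρ²=46 → inactive
F = F_att + ΣF_rep = (4.6082,3.6779)
Δp = p'−p = (0.9216,0.7356); α = Δx/Fx = (5236603/5681780) / (5236603/1136356) = 1/5
check: Δy/Fy = (1044852/1420445) / (1044852/284089) = 1/5 ✓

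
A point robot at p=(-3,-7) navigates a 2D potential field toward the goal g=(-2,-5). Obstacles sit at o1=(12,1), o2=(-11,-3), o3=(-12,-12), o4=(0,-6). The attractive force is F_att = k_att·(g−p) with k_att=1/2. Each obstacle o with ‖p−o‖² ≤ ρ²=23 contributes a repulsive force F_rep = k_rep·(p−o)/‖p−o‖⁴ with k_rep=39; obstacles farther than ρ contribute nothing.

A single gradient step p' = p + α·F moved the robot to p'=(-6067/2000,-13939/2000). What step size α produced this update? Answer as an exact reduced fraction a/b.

F_att = 1/2·(g−p) = 1/2·(1,2) = (0.5000,1.0000)
o1: d²=289 > ρ²=23 → inactive
o2: d²=80 > ρ²=23 → inactive
o3: d²=106 > ρ²=23 → inactive
o4: d²=10 ≤ ρ²=23; F_rep = 39·(-3,-1)/10² = (-1.1700,-0.3900)
F = F_att + ΣF_rep = (-0.6700,0.6100)
Δp = p'−p = (-0.0335,0.0305); α = Δx/Fx = (-67/2000) / (-67/100) = 1/20
check: Δy/Fy = (61/2000) / (61/100) = 1/20 ✓

α = 1/20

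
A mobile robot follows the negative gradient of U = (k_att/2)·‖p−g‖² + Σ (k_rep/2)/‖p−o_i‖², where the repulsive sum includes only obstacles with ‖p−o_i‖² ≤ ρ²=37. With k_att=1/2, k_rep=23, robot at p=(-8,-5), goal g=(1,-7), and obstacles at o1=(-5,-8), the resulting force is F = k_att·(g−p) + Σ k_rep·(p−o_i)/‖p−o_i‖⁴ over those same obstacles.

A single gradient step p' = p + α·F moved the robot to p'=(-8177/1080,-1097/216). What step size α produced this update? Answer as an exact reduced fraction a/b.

F_att = 1/2·(g−p) = 1/2·(9,-2) = (4.5000,-1.0000)
o1: d²=18 ≤ ρ²=37; F_rep = 23·(-3,3)/18² = (-0.2130,0.2130)
F = F_att + ΣF_rep = (4.2870,-0.7870)
Δp = p'−p = (0.4287,-0.0787); α = Δx/Fx = (463/1080) / (463/108) = 1/10
check: Δy/Fy = (-17/216) / (-85/108) = 1/10 ✓

α = 1/10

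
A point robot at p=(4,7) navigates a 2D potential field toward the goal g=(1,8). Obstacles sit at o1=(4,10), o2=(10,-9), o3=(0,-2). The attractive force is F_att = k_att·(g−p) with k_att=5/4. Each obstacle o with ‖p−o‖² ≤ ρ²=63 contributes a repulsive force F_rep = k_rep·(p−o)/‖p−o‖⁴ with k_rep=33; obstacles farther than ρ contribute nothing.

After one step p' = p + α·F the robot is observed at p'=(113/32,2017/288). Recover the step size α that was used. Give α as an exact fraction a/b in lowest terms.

α = 1/8

F_att = 5/4·(g−p) = 5/4·(-3,1) = (-3.7500,1.2500)
o1: d²=9 ≤ ρ²=63; F_rep = 33·(0,-3)/9² = (0.0000,-1.2222)
o2: d²=292 > ρ²=63 → inactive
o3: d²=97 > ρ²=63 → inactive
F = F_att + ΣF_rep = (-3.7500,0.0278)
Δp = p'−p = (-0.4688,0.0035); α = Δx/Fx = (-15/32) / (-15/4) = 1/8
check: Δy/Fy = (1/288) / (1/36) = 1/8 ✓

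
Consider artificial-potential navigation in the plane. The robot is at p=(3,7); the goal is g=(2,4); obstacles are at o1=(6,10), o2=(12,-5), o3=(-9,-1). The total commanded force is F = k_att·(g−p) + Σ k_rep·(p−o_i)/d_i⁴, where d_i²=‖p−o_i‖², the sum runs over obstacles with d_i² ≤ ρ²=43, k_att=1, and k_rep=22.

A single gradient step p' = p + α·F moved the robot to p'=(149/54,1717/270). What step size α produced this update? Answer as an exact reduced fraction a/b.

α = 1/5

F_att = 1·(g−p) = 1·(-1,-3) = (-1.0000,-3.0000)
o1: d²=18 ≤ ρ²=43; F_rep = 22·(-3,-3)/18² = (-0.2037,-0.2037)
o2: d²=225 > ρ²=43 → inactive
o3: d²=208 > ρ²=43 → inactive
F = F_att + ΣF_rep = (-1.2037,-3.2037)
Δp = p'−p = (-0.2407,-0.6407); α = Δx/Fx = (-13/54) / (-65/54) = 1/5
check: Δy/Fy = (-173/270) / (-173/54) = 1/5 ✓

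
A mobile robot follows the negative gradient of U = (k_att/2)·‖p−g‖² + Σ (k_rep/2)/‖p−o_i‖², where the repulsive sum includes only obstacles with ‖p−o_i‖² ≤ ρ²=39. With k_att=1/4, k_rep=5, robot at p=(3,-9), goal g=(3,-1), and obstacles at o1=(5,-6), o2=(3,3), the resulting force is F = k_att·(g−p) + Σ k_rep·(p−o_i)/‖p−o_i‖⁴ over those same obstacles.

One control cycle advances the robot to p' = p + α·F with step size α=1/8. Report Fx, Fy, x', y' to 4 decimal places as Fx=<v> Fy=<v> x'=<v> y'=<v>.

F_att = 1/4·(g−p) = 1/4·(0,8) = (0.0000,2.0000)
o1: d²=13 ≤ ρ²=39; F_rep = 5·(-2,-3)/13² = (-0.0592,-0.0888)
o2: d²=144 > ρ²=39 → inactive
F = F_att + ΣF_rep = (-0.0592,1.9112)
p' = p + 1/8·F = (2.9926,-8.7611)

Fx=-0.0592 Fy=1.9112 x'=2.9926 y'=-8.7611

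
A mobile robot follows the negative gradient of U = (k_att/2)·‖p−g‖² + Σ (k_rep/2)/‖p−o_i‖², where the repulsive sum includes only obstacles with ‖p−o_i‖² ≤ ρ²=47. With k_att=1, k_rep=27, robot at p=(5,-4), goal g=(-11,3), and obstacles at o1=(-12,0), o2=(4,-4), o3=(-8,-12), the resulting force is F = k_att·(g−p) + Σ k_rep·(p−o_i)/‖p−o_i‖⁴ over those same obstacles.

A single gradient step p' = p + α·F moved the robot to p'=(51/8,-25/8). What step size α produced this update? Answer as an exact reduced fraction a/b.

α = 1/8

F_att = 1·(g−p) = 1·(-16,7) = (-16.0000,7.0000)
o1: d²=305 > ρ²=47 → inactive
o2: d²=1 ≤ ρ²=47; F_rep = 27·(1,0)/1² = (27.0000,0.0000)
o3: d²=233 > ρ²=47 → inactive
F = F_att + ΣF_rep = (11.0000,7.0000)
Δp = p'−p = (1.3750,0.8750); α = Δx/Fx = (11/8) / (11) = 1/8
check: Δy/Fy = (7/8) / (7) = 1/8 ✓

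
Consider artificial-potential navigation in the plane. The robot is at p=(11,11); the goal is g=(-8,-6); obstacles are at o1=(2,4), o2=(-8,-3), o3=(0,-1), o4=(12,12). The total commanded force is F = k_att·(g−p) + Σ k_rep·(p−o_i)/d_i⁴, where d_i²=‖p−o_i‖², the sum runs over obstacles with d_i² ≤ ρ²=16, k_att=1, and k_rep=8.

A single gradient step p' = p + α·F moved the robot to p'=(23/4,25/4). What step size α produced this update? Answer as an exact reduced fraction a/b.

F_att = 1·(g−p) = 1·(-19,-17) = (-19.0000,-17.0000)
o1: d²=130 > ρ²=16 → inactive
o2: d²=557 > ρ²=16 → inactive
o3: d²=265 > ρ²=16 → inactive
o4: d²=2 ≤ ρ²=16; F_rep = 8·(-1,-1)/2² = (-2.0000,-2.0000)
F = F_att + ΣF_rep = (-21.0000,-19.0000)
Δp = p'−p = (-5.2500,-4.7500); α = Δx/Fx = (-21/4) / (-21) = 1/4
check: Δy/Fy = (-19/4) / (-19) = 1/4 ✓

α = 1/4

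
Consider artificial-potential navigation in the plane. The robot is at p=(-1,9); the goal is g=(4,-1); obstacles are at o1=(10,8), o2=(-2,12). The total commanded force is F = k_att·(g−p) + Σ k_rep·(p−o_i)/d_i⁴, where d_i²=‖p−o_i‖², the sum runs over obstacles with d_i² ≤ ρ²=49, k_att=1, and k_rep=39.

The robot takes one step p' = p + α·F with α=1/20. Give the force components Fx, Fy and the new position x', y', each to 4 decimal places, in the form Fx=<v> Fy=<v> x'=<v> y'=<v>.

F_att = 1·(g−p) = 1·(5,-10) = (5.0000,-10.0000)
o1: d²=122 > ρ²=49 → inactive
o2: d²=10 ≤ ρ²=49; F_rep = 39·(1,-3)/10² = (0.3900,-1.1700)
F = F_att + ΣF_rep = (5.3900,-11.1700)
p' = p + 1/20·F = (-0.7305,8.4415)

Fx=5.3900 Fy=-11.1700 x'=-0.7305 y'=8.4415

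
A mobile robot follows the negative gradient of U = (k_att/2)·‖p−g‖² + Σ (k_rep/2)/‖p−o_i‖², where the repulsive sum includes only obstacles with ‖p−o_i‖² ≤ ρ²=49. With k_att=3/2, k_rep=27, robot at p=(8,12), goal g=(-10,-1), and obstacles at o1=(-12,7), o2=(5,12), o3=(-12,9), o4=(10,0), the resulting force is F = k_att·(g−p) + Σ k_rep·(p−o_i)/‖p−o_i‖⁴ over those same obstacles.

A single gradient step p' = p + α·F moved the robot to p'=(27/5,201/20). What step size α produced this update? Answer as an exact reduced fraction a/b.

F_att = 3/2·(g−p) = 3/2·(-18,-13) = (-27.0000,-19.5000)
o1: d²=425 > ρ²=49 → inactive
o2: d²=9 ≤ ρ²=49; F_rep = 27·(3,0)/9² = (1.0000,0.0000)
o3: d²=409 > ρ²=49 → inactive
o4: d²=148 > ρ²=49 → inactive
F = F_att + ΣF_rep = (-26.0000,-19.5000)
Δp = p'−p = (-2.6000,-1.9500); α = Δx/Fx = (-13/5) / (-26) = 1/10
check: Δy/Fy = (-39/20) / (-39/2) = 1/10 ✓

α = 1/10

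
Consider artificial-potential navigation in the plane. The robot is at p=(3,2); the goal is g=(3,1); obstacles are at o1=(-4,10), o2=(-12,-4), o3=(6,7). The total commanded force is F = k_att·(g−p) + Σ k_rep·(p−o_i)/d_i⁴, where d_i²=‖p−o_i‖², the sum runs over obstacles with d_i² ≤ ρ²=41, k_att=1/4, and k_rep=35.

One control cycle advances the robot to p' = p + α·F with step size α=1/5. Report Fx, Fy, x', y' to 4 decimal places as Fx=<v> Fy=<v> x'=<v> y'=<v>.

Fx=-0.0908 Fy=-0.4014 x'=2.9818 y'=1.9197

F_att = 1/4·(g−p) = 1/4·(0,-1) = (0.0000,-0.2500)
o1: d²=113 > ρ²=41 → inactive
o2: d²=261 > ρ²=41 → inactive
o3: d²=34 ≤ ρ²=41; F_rep = 35·(-3,-5)/34² = (-0.0908,-0.1514)
F = F_att + ΣF_rep = (-0.0908,-0.4014)
p' = p + 1/5·F = (2.9818,1.9197)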